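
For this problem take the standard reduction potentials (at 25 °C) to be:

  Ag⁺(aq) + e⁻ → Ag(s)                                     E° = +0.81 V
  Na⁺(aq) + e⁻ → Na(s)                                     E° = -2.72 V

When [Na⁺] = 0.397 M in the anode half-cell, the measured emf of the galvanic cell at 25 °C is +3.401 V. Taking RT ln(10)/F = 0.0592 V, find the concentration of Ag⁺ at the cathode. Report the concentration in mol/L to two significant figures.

Ag⁺/Ag is the cathode, Na⁺/Na the anode: E°cell = +3.53 V, n = 1.
Overall reaction: Ag⁺(aq) + Na(s) → Ag(s) + Na⁺(aq); Q = [Na⁺]^1/[Ag⁺]^1.
From E = E° − (0.0592/n) log Q: log Q = (E° − E)·n/0.0592 = (+3.53 − (+3.401))·1/0.0592 = 2.1791.
So 1·log[Ag⁺] = 1·log(0.397) − log Q = -0.4012 − (2.1791) = -2.5803; [Ag⁺] = 10^(-2.5803) ≈ 0.0026 M.

0.0026 M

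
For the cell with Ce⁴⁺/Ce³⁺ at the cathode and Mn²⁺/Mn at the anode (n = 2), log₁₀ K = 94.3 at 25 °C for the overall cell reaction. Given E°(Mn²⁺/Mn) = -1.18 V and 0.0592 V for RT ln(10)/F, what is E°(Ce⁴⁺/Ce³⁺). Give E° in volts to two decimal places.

E°cell = (0.0592/n)·log K = (0.0592/2)(94.3) = +2.791 V.
Since Ce⁴⁺/Ce³⁺ is the cathode and Mn²⁺/Mn the anode, E°cell = E°(Ce⁴⁺/Ce³⁺) − E°(Mn²⁺/Mn).
So E°(Ce⁴⁺/Ce³⁺) = E°cell + E°(Mn²⁺/Mn) = +2.791 + (-1.18) = +1.61 V.

+1.61 V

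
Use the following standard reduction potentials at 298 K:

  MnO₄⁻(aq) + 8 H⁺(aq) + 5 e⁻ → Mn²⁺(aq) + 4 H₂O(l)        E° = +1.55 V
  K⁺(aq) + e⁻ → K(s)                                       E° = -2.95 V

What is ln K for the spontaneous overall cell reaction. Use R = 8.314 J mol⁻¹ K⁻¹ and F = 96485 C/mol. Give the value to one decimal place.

876.2

Cathode: MnO₄⁻/Mn²⁺; anode: K⁺/K. E°cell = (+1.55) − (-2.95) = +4.50 V, with n = 5.
ΔG° = −nFE° = −RT ln K, so ln K = nFE°/(RT) = (5)(96485)(+4.50) / ((8.314)(298)) = 876.226.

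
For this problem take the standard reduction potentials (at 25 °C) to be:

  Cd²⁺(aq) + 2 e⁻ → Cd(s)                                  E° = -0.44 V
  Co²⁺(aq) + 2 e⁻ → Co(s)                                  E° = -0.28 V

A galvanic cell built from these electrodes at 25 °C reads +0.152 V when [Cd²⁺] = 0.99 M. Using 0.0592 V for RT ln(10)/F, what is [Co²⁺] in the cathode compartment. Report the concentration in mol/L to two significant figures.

0.53 M

Co²⁺/Co is the cathode, Cd²⁺/Cd the anode: E°cell = +0.16 V, n = 2.
Overall reaction: Co²⁺(aq) + Cd(s) → Co(s) + Cd²⁺(aq); Q = [Cd²⁺]^1/[Co²⁺]^1.
From E = E° − (0.0592/n) log Q: log Q = (E° − E)·n/0.0592 = (+0.16 − (+0.152))·2/0.0592 = 0.2703.
So 1·log[Co²⁺] = 1·log(0.99) − log Q = -0.0044 − (0.2703) = -0.2747; [Co²⁺] = 10^(-0.2747) ≈ 0.53 M.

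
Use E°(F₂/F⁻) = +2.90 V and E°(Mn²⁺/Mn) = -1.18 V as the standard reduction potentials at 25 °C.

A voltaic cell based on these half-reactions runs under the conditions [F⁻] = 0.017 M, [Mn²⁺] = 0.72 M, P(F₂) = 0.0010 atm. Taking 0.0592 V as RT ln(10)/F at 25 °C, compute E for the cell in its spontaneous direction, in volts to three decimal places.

F₂/F⁻ is the cathode (higher E°), Mn²⁺/Mn the anode: E°cell = +2.90 − (-1.18) = +4.08 V, n = 2.
Overall: F₂(g) + Mn(s) → 2 F⁻(aq) + Mn²⁺(aq)
Q = [F⁻]^2·[Mn²⁺] / (P(F₂)); log Q = -0.682.
E = E° − (0.0592/n) log Q = +4.08 − (0.0592/2)(-0.682) = +4.100 V.

+4.100 V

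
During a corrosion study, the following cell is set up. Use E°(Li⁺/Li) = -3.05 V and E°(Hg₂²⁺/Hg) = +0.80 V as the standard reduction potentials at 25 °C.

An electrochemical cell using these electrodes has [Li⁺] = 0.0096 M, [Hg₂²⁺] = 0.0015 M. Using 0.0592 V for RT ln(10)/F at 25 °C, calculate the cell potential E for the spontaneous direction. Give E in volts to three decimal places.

Hg₂²⁺/Hg is the cathode (higher E°), Li⁺/Li the anode: E°cell = +0.80 − (-3.05) = +3.85 V, n = 2.
Overall: Hg₂²⁺(aq) + 2 Li(s) → 2 Hg(l) + 2 Li⁺(aq)
Q = [Li⁺]^2 / ([Hg₂²⁺]); log Q = -1.212.
E = E° − (0.0592/n) log Q = +3.85 − (0.0592/2)(-1.212) = +3.886 V.

+3.886 V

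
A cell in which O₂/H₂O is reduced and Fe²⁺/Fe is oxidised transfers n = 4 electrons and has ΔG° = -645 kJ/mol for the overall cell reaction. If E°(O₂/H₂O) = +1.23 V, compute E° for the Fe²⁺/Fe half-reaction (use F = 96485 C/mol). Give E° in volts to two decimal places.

E°cell = −ΔG°/(nF) = −(-645×10³)/((4)(96485)) = +1.671 V.
Since O₂/H₂O is the cathode and Fe²⁺/Fe the anode, E°cell = E°(O₂/H₂O) − E°(Fe²⁺/Fe).
So E°(Fe²⁺/Fe) = E°(O₂/H₂O) − E°cell = (+1.23) − (+1.671) = -0.44 V.

-0.44 V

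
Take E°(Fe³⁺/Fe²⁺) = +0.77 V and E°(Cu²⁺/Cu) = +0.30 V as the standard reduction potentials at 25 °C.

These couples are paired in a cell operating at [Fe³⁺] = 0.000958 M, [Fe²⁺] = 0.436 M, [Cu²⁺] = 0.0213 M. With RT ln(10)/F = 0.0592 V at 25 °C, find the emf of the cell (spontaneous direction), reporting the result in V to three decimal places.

+0.362 V

Fe³⁺/Fe²⁺ is the cathode (higher E°), Cu²⁺/Cu the anode: E°cell = +0.77 − (+0.30) = +0.47 V, n = 2.
Overall: 2 Fe³⁺(aq) + Cu(s) → 2 Fe²⁺(aq) + Cu²⁺(aq)
Q = [Fe²⁺]^2·[Cu²⁺] / ([Fe³⁺]^2); log Q = 3.645.
E = E° − (0.0592/n) log Q = +0.47 − (0.0592/2)(3.645) = +0.362 V.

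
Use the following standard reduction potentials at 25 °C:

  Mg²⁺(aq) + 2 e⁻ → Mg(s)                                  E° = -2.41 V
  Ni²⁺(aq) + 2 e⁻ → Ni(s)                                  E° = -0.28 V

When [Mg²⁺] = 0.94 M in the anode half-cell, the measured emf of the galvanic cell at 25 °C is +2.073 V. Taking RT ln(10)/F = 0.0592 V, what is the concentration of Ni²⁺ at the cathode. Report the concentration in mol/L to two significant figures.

0.011 M

Ni²⁺/Ni is the cathode, Mg²⁺/Mg the anode: E°cell = +2.13 V, n = 2.
Overall reaction: Ni²⁺(aq) + Mg(s) → Ni(s) + Mg²⁺(aq); Q = [Mg²⁺]^1/[Ni²⁺]^1.
From E = E° − (0.0592/n) log Q: log Q = (E° − E)·n/0.0592 = (+2.13 − (+2.073))·2/0.0592 = 1.9257.
So 1·log[Ni²⁺] = 1·log(0.94) − log Q = -0.0269 − (1.9257) = -1.9526; [Ni²⁺] = 10^(-1.9526) ≈ 0.011 M.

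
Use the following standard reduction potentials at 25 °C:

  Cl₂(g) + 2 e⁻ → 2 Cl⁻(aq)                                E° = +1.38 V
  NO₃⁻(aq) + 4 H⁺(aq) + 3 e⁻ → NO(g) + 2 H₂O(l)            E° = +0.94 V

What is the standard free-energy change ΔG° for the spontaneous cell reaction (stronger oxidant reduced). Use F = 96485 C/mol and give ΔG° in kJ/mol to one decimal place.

-254.7 kJ/mol

Cl₂/Cl⁻ (E° = +1.38 V) is the cathode; NO₃⁻/NO (E° = +0.94 V) is the anode, so E°cell = +0.44 V.
Balancing electrons gives n = 6 (lcm of 2 and 3).
ΔG° = −nFE° = −(6)(96485)(+0.44) = -254,720 J = -254.7 kJ/mol.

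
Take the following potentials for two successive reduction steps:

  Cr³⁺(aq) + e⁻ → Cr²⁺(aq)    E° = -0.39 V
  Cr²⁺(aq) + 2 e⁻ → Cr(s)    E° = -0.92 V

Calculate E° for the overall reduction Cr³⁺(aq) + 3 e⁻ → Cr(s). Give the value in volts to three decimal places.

Adding the free-energy changes (−nFE°) of the two steps gives −n₃FE°₃ = −n₁FE°₁ − n₂FE°₂.
E°₃ = (1×-0.39 + 2×-0.92) / 3 = (-2.230) / 3 = -0.743 V.
E° values themselves are not directly additive — weighting by electron count is essential.

-0.743 V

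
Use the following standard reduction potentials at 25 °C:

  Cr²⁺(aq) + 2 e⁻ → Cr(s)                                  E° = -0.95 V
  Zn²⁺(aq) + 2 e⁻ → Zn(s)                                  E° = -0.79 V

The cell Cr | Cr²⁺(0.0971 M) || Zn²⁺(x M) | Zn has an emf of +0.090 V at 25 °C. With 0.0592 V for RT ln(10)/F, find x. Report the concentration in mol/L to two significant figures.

Zn²⁺/Zn is the cathode, Cr²⁺/Cr the anode: E°cell = +0.16 V, n = 2.
Overall reaction: Zn²⁺(aq) + Cr(s) → Zn(s) + Cr²⁺(aq); Q = [Cr²⁺]^1/[Zn²⁺]^1.
From E = E° − (0.0592/n) log Q: log Q = (E° − E)·n/0.0592 = (+0.16 − (+0.090))·2/0.0592 = 2.3649.
So 1·log[Zn²⁺] = 1·log(0.0971) − log Q = -1.0128 − (2.3649) = -3.3777; [Zn²⁺] = 10^(-3.3777) ≈ 0.00042 M.

0.00042 M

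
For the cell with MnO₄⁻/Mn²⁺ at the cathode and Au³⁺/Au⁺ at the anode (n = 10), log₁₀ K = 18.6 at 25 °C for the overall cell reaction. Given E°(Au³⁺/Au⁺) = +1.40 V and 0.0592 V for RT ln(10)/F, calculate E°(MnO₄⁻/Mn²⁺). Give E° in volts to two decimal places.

+1.51 V

E°cell = (0.0592/n)·log K = (0.0592/10)(18.6) = +0.110 V.
Since MnO₄⁻/Mn²⁺ is the cathode and Au³⁺/Au⁺ the anode, E°cell = E°(MnO₄⁻/Mn²⁺) − E°(Au³⁺/Au⁺).
So E°(MnO₄⁻/Mn²⁺) = E°cell + E°(Au³⁺/Au⁺) = +0.110 + (+1.40) = +1.51 V.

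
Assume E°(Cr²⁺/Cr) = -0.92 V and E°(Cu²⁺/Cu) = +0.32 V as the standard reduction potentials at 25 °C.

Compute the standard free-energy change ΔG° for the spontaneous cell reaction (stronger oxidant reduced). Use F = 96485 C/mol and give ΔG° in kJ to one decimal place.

-239.3 kJ

Cu²⁺/Cu (E° = +0.32 V) is the cathode; Cr²⁺/Cr (E° = -0.92 V) is the anode, so E°cell = +1.24 V.
Balancing electrons gives n = 2 (lcm of 2 and 2).
ΔG° = −nFE° = −(2)(96485)(+1.24) = -239,283 J = -239.3 kJ.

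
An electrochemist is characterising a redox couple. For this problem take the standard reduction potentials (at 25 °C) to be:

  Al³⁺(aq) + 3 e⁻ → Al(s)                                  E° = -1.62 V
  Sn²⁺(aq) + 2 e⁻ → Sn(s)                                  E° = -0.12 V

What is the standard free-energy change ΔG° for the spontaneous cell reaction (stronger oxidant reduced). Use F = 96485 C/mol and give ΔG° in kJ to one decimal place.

Sn²⁺/Sn (E° = -0.12 V) is the cathode; Al³⁺/Al (E° = -1.62 V) is the anode, so E°cell = +1.50 V.
Balancing electrons gives n = 6 (lcm of 2 and 3).
ΔG° = −nFE° = −(6)(96485)(+1.50) = -868,365 J = -868.4 kJ.

-868.4 kJ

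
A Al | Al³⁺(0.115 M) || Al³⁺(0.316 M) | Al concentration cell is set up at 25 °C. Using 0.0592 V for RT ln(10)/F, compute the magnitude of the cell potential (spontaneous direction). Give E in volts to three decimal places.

For a concentration cell E°cell = 0. The 0.316 M side is the cathode (reduction is favoured where [Al³⁺] is higher).
With n = 3, E = −(0.0592/3) log([Al³⁺]ₐₙ/[Al³⁺]꜀ₐₜ) = −(0.0592/3) log(0.115/0.316) = −(0.0592/3)(-0.439) = +0.009 V.

+0.009 V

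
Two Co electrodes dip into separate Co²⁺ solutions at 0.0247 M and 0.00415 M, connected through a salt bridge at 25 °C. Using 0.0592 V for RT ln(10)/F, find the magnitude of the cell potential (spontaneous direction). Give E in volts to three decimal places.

For a concentration cell E°cell = 0. The 0.0247 M side is the cathode (reduction is favoured where [Co²⁺] is higher).
With n = 2, E = −(0.0592/2) log([Co²⁺]ₐₙ/[Co²⁺]꜀ₐₜ) = −(0.0592/2) log(0.00415/0.0247) = −(0.0592/2)(-0.775) = +0.023 V.

+0.023 V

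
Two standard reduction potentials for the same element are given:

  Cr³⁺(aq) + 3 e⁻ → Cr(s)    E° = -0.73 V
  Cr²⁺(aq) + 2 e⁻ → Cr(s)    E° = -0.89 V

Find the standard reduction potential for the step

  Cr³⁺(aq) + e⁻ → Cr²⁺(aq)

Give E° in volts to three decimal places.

-0.410 V

Sequential free energies add, so n₃E°₃ = n₁E°₁ + n₂E°₂.
With n₃ = 3, and the known step contributing 2×(-0.89) V, the unknown satisfies 1·E° = 3×(-0.73) − 2×(-0.89) = -0.410.
E° = -0.410 / 1 = -0.410 V.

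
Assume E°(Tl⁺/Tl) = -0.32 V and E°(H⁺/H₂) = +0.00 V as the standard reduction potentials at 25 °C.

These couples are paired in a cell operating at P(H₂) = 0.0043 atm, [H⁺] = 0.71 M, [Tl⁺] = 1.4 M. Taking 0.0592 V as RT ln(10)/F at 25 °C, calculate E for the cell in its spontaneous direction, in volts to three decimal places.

H⁺/H₂ is the cathode (higher E°), Tl⁺/Tl the anode: E°cell = +0.00 − (-0.32) = +0.32 V, n = 2.
Overall: 2 H⁺(aq) + 2 Tl(s) → H₂(g) + 2 Tl⁺(aq)
Q = P(H₂)·[Tl⁺]^2 / ([H⁺]^2); log Q = -1.777.
E = E° − (0.0592/n) log Q = +0.32 − (0.0592/2)(-1.777) = +0.373 V.

+0.373 V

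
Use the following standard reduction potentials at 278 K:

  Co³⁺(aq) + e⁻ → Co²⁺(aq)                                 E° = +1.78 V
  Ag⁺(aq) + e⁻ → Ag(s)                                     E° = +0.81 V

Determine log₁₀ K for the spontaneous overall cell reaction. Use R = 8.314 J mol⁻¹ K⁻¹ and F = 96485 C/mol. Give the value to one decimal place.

17.6

Cathode: Co³⁺/Co²⁺; anode: Ag⁺/Ag. E°cell = (+1.78) − (+0.81) = +0.97 V, with n = 1.
ΔG° = −nFE° = −RT ln K, so ln K = nFE°/(RT) = (1)(96485)(+0.97) / ((8.314)(278)) = 40.493.
log₁₀ K = 40.493 / ln 10 = 17.6.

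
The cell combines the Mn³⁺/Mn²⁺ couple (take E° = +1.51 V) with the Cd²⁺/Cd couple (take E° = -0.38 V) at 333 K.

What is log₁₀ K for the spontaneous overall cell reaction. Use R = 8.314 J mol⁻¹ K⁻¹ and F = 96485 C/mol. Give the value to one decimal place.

Cathode: Mn³⁺/Mn²⁺; anode: Cd²⁺/Cd. E°cell = (+1.51) − (-0.38) = +1.89 V, with n = 2.
ΔG° = −nFE° = −RT ln K, so ln K = nFE°/(RT) = (2)(96485)(+1.89) / ((8.314)(333)) = 131.734.
log₁₀ K = 131.734 / ln 10 = 57.2.

57.2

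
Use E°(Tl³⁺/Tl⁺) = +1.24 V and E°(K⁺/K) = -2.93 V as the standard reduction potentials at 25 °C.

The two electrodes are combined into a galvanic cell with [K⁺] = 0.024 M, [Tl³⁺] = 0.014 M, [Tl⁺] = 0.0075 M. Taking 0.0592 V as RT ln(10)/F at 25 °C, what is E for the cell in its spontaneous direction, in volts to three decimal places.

Tl³⁺/Tl⁺ is the cathode (higher E°), K⁺/K the anode: E°cell = +1.24 − (-2.93) = +4.17 V, n = 2.
Overall: Tl³⁺(aq) + 2 K(s) → Tl⁺(aq) + 2 K⁺(aq)
Q = [Tl⁺]·[K⁺]^2 / ([Tl³⁺]); log Q = -3.511.
E = E° − (0.0592/n) log Q = +4.17 − (0.0592/2)(-3.511) = +4.274 V.

+4.274 V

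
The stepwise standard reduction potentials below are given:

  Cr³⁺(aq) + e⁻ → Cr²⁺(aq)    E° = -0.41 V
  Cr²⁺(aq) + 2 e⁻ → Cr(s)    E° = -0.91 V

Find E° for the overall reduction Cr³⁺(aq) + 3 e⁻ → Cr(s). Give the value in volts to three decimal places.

-0.743 V

Standard free energies of sequential steps add: ΔG°₃ = ΔG°₁ + ΔG°₂, so n₃E°₃ = n₁E°₁ + n₂E°₂.
E°₃ = (1×-0.41 + 2×-0.91) / 3 = (-2.230) / 3 = -0.743 V.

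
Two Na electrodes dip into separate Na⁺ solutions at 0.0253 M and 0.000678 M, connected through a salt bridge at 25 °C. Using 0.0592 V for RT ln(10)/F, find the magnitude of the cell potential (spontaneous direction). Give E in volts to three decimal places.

+0.093 V

For a concentration cell E°cell = 0. The 0.0253 M side is the cathode (reduction is favoured where [Na⁺] is higher).
With n = 1, E = −(0.0592/1) log([Na⁺]ₐₙ/[Na⁺]꜀ₐₜ) = −(0.0592/1) log(0.000678/0.0253) = −(0.0592/1)(-1.572) = +0.093 V.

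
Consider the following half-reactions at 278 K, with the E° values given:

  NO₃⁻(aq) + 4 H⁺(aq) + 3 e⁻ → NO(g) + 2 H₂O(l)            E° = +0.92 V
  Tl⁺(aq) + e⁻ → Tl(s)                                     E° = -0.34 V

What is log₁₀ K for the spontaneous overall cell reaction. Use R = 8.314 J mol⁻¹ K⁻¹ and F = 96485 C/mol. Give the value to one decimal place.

Cathode: NO₃⁻/NO; anode: Tl⁺/Tl. E°cell = (+0.92) − (-0.34) = +1.26 V, with n = 3.
ΔG° = −nFE° = −RT ln K, so ln K = nFE°/(RT) = (3)(96485)(+1.26) / ((8.314)(278)) = 157.796.
log₁₀ K = 157.796 / ln 10 = 68.5.

68.5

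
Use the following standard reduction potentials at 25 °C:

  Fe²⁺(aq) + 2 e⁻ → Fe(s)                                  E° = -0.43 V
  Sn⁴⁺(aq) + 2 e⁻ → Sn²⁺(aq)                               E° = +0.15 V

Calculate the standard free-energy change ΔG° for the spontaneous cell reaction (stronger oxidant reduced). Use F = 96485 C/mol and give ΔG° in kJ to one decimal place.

Sn⁴⁺/Sn²⁺ (E° = +0.15 V) is the cathode; Fe²⁺/Fe (E° = -0.43 V) is the anode, so E°cell = +0.58 V.
Balancing electrons gives n = 2 (lcm of 2 and 2).
ΔG° = −nFE° = −(2)(96485)(+0.58) = -111,923 J = -111.9 kJ.

-111.9 kJ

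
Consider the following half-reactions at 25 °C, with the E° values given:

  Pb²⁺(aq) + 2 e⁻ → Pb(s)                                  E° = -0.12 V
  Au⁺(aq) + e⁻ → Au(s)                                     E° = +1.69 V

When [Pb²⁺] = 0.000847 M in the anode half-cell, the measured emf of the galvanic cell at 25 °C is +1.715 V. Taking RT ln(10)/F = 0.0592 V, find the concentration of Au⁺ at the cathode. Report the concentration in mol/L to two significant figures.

0.00072 M

Au⁺/Au is the cathode, Pb²⁺/Pb the anode: E°cell = +1.81 V, n = 2.
Overall reaction: 2 Au⁺(aq) + Pb(s) → 2 Au(s) + Pb²⁺(aq); Q = [Pb²⁺]^1/[Au⁺]^2.
From E = E° − (0.0592/n) log Q: log Q = (E° − E)·n/0.0592 = (+1.81 − (+1.715))·2/0.0592 = 3.2095.
So 2·log[Au⁺] = 1·log(0.000847) − log Q = -3.0721 − (3.2095) = -6.2816; log[Au⁺] = -6.2816 / 2 = -3.1408; [Au⁺] = 10^(-3.1408) ≈ 0.00072 M.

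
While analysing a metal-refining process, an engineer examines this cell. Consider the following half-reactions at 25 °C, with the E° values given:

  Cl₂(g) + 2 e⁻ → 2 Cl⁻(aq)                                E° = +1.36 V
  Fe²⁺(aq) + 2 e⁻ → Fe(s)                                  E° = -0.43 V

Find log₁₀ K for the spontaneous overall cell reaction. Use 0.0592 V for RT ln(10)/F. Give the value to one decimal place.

Cathode: Cl₂/Cl⁻; anode: Fe²⁺/Fe. E°cell = +1.79 V, n = 2.
log K = nE°cell / 0.0592 = (2)(+1.79) / 0.0592 = 60.5.

60.5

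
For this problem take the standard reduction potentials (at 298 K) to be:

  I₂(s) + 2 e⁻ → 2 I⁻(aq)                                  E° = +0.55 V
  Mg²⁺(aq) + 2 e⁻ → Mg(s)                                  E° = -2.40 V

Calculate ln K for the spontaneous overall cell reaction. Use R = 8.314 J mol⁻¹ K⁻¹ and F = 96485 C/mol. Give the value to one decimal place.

229.8

Cathode: I₂/I⁻; anode: Mg²⁺/Mg. E°cell = (+0.55) − (-2.40) = +2.95 V, with n = 2.
ΔG° = −nFE° = −RT ln K, so ln K = nFE°/(RT) = (2)(96485)(+2.95) / ((8.314)(298)) = 229.766.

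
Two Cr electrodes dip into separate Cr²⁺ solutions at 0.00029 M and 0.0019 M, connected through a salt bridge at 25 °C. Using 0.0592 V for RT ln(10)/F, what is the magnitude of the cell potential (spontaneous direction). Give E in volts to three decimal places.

For a concentration cell E°cell = 0. The 0.0019 M side is the cathode (reduction is favoured where [Cr²⁺] is higher).
With n = 2, E = −(0.0592/2) log([Cr²⁺]ₐₙ/[Cr²⁺]꜀ₐₜ) = −(0.0592/2) log(0.00029/0.0019) = −(0.0592/2)(-0.816) = +0.024 V.

+0.024 V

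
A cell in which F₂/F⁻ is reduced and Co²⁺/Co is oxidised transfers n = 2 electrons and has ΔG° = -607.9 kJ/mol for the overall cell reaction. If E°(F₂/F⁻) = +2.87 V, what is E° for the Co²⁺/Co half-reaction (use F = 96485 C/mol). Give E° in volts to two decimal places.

-0.28 V

E°cell = −ΔG°/(nF) = −(-607.9×10³)/((2)(96485)) = +3.150 V.
Since F₂/F⁻ is the cathode and Co²⁺/Co the anode, E°cell = E°(F₂/F⁻) − E°(Co²⁺/Co).
So E°(Co²⁺/Co) = E°(F₂/F⁻) − E°cell = (+2.87) − (+3.150) = -0.28 V.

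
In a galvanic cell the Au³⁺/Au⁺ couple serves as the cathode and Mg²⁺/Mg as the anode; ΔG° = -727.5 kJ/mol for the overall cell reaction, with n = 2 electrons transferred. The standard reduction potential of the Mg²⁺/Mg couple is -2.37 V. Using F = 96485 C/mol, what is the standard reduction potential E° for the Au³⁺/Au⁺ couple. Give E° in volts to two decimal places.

+1.40 V

E°cell = −ΔG°/(nF) = −(-727.5×10³)/((2)(96485)) = +3.770 V.
Since Au³⁺/Au⁺ is the cathode and Mg²⁺/Mg the anode, E°cell = E°(Au³⁺/Au⁺) − E°(Mg²⁺/Mg).
So E°(Au³⁺/Au⁺) = E°cell + E°(Mg²⁺/Mg) = +3.770 + (-2.37) = +1.40 V.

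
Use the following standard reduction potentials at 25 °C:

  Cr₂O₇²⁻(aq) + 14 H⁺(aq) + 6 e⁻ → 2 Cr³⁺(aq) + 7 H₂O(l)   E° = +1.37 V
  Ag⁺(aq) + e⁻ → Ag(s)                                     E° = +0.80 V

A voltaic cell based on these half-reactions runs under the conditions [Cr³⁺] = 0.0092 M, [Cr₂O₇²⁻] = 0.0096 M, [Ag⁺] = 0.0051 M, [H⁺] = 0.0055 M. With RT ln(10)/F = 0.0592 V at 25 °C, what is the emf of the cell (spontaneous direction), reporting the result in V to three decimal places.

+0.414 V

Cr₂O₇²⁻/Cr³⁺ is the cathode (higher E°), Ag⁺/Ag the anode: E°cell = +1.37 − (+0.80) = +0.57 V, n = 6.
Overall: Cr₂O₇²⁻(aq) + 14 H⁺(aq) + 6 Ag(s) → 2 Cr³⁺(aq) + 7 H₂O(l) + 6 Ag⁺(aq)
Q = [Cr³⁺]^2·[Ag⁺]^6 / ([Cr₂O₇²⁻]·[H⁺]^14); log Q = 15.826.
E = E° − (0.0592/n) log Q = +0.57 − (0.0592/6)(15.826) = +0.414 V.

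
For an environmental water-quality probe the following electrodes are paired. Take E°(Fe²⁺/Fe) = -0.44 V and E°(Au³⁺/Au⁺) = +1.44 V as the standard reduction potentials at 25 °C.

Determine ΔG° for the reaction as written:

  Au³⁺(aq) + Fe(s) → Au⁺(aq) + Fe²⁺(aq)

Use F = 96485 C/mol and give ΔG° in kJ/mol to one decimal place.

As written, Au³⁺/Au⁺ is reduced (cathode) and Fe²⁺/Fe is oxidised (anode), so E°cell = (+1.44) − (-0.44) = +1.88 V.
Balancing electrons gives n = 2.
ΔG° = −nFE° = −(2)(96485)(+1.88) = -362,784 J = -362.8 kJ/mol.

-362.8 kJ/mol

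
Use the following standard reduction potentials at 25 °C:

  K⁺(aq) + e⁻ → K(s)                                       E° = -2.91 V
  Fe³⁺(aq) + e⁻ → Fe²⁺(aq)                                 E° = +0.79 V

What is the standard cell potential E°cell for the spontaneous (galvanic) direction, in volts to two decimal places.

+3.70 V

The Fe³⁺/Fe²⁺ couple has the higher reduction potential, so it is the cathode; K⁺/K is oxidised at the anode.
E°cell = E°(cathode) − E°(anode) = (+0.79) − (-2.91) = +3.70 V.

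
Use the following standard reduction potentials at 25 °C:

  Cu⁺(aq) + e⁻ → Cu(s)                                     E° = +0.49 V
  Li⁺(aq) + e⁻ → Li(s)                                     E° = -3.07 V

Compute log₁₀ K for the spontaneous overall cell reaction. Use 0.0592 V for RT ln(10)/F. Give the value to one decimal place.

60.1

Cathode: Cu⁺/Cu; anode: Li⁺/Li. E°cell = +3.56 V, n = 1.
log K = nE°cell / 0.0592 = (1)(+3.56) / 0.0592 = 60.1.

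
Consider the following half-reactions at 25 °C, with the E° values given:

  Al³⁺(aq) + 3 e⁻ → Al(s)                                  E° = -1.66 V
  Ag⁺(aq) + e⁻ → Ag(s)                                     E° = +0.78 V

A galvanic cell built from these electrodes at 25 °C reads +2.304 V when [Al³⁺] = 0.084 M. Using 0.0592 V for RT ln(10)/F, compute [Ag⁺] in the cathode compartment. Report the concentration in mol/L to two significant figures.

0.0022 M

Ag⁺/Ag is the cathode, Al³⁺/Al the anode: E°cell = +2.44 V, n = 3.
Overall reaction: 3 Ag⁺(aq) + Al(s) → 3 Ag(s) + Al³⁺(aq); Q = [Al³⁺]^1/[Ag⁺]^3.
From E = E° − (0.0592/n) log Q: log Q = (E° − E)·n/0.0592 = (+2.44 − (+2.304))·3/0.0592 = 6.8919.
So 3·log[Ag⁺] = 1·log(0.084) − log Q = -1.0757 − (6.8919) = -7.9676; log[Ag⁺] = -7.9676 / 3 = -2.6559; [Ag⁺] = 10^(-2.6559) ≈ 0.0022 M.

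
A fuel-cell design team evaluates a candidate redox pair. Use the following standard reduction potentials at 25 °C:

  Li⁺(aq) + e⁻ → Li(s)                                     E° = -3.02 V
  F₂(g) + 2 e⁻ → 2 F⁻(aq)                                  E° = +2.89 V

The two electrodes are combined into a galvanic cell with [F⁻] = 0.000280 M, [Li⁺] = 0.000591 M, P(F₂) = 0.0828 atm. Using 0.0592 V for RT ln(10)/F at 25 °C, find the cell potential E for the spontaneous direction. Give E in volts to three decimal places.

F₂/F⁻ is the cathode (higher E°), Li⁺/Li the anode: E°cell = +2.89 − (-3.02) = +5.91 V, n = 2.
Overall: F₂(g) + 2 Li(s) → 2 F⁻(aq) + 2 Li⁺(aq)
Q = [F⁻]^2·[Li⁺]^2 / (P(F₂)); log Q = -12.481.
E = E° − (0.0592/n) log Q = +5.91 − (0.0592/2)(-12.481) = +6.279 V.

+6.279 V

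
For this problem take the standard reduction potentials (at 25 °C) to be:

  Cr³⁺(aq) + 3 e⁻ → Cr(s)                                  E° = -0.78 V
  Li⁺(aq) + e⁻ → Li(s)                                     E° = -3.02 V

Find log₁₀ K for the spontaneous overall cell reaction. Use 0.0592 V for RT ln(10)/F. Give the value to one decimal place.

113.5

Cathode: Cr³⁺/Cr; anode: Li⁺/Li. E°cell = +2.24 V, n = 3.
log K = nE°cell / 0.0592 = (3)(+2.24) / 0.0592 = 113.5.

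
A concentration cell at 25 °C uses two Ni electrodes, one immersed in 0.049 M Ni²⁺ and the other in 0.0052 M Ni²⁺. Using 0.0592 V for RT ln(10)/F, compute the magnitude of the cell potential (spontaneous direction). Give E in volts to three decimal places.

+0.029 V

For a concentration cell E°cell = 0. The 0.049 M side is the cathode (reduction is favoured where [Ni²⁺] is higher).
With n = 2, E = −(0.0592/2) log([Ni²⁺]ₐₙ/[Ni²⁺]꜀ₐₜ) = −(0.0592/2) log(0.0052/0.049) = −(0.0592/2)(-0.974) = +0.029 V.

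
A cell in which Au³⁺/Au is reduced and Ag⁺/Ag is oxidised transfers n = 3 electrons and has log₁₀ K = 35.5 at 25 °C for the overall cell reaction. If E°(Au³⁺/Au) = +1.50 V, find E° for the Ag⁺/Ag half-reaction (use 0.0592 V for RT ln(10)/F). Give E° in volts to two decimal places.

+0.80 V

E°cell = (0.0592/n)·log K = (0.0592/3)(35.5) = +0.701 V.
Since Au³⁺/Au is the cathode and Ag⁺/Ag the anode, E°cell = E°(Au³⁺/Au) − E°(Ag⁺/Ag).
So E°(Ag⁺/Ag) = E°(Au³⁺/Au) − E°cell = (+1.50) − (+0.701) = +0.80 V.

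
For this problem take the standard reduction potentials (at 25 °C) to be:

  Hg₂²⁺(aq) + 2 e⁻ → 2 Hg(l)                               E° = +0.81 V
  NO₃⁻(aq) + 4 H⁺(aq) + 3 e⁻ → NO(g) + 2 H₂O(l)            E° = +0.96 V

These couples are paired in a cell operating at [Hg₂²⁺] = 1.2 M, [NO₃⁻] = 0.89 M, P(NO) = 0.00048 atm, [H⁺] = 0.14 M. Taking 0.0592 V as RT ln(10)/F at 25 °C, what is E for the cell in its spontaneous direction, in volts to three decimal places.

+0.145 V

NO₃⁻/NO is the cathode (higher E°), Hg₂²⁺/Hg the anode: E°cell = +0.96 − (+0.81) = +0.15 V, n = 6.
Overall: 2 NO₃⁻(aq) + 8 H⁺(aq) + 6 Hg(l) → 2 NO(g) + 4 H₂O(l) + 3 Hg₂²⁺(aq)
Q = P(NO)^2·[Hg₂²⁺]^3 / ([NO₃⁻]^2·[H⁺]^8); log Q = 0.532.
E = E° − (0.0592/n) log Q = +0.15 − (0.0592/6)(0.532) = +0.145 V.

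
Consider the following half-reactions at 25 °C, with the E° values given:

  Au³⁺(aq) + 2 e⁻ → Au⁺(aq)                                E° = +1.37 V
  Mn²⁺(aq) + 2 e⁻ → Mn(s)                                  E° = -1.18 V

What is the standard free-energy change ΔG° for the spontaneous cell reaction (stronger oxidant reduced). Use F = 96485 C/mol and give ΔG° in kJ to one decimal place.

-492.1 kJ

Au³⁺/Au⁺ (E° = +1.37 V) is the cathode; Mn²⁺/Mn (E° = -1.18 V) is the anode, so E°cell = +2.55 V.
Balancing electrons gives n = 2 (lcm of 2 and 2).
ΔG° = −nFE° = −(2)(96485)(+2.55) = -492,073 J = -492.1 kJ.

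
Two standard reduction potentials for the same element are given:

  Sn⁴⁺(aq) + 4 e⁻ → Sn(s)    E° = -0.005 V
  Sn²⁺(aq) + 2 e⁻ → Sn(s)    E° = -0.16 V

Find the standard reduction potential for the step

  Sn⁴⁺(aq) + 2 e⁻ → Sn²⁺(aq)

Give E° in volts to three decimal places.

+0.150 V

Sequential free energies add, so n₃E°₃ = n₁E°₁ + n₂E°₂.
With n₃ = 4, and the known step contributing 2×(-0.16) V, the unknown satisfies 2·E° = 4×(-0.005) − 2×(-0.16) = +0.300.
E° = +0.300 / 2 = +0.150 V.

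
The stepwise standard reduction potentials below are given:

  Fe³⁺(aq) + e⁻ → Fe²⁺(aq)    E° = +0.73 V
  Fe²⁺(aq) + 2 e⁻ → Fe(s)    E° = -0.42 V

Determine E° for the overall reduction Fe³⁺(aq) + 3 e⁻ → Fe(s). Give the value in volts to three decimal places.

-0.037 V

Standard free energies of sequential steps add: ΔG°₃ = ΔG°₁ + ΔG°₂, so n₃E°₃ = n₁E°₁ + n₂E°₂.
E°₃ = (1×+0.73 + 2×-0.42) / 3 = (-0.110) / 3 = -0.037 V.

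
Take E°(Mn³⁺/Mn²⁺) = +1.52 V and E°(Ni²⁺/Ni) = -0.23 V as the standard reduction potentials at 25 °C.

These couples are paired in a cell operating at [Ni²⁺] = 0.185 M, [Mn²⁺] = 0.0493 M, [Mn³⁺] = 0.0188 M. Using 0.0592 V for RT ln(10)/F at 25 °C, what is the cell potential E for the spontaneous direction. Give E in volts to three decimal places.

+1.747 V

Mn³⁺/Mn²⁺ is the cathode (higher E°), Ni²⁺/Ni the anode: E°cell = +1.52 − (-0.23) = +1.75 V, n = 2.
Overall: 2 Mn³⁺(aq) + Ni(s) → 2 Mn²⁺(aq) + Ni²⁺(aq)
Q = [Mn²⁺]^2·[Ni²⁺] / ([Mn³⁺]^2); log Q = 0.105.
E = E° − (0.0592/n) log Q = +1.75 − (0.0592/2)(0.105) = +1.747 V.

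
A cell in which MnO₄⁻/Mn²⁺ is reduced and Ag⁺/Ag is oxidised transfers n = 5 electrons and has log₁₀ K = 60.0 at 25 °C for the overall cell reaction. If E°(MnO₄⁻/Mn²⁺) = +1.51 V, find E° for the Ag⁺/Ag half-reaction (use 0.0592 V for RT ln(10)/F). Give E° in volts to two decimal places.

+0.80 V

E°cell = (0.0592/n)·log K = (0.0592/5)(60.0) = +0.710 V.
Since MnO₄⁻/Mn²⁺ is the cathode and Ag⁺/Ag the anode, E°cell = E°(MnO₄⁻/Mn²⁺) − E°(Ag⁺/Ag).
So E°(Ag⁺/Ag) = E°(MnO₄⁻/Mn²⁺) − E°cell = (+1.51) − (+0.710) = +0.80 V.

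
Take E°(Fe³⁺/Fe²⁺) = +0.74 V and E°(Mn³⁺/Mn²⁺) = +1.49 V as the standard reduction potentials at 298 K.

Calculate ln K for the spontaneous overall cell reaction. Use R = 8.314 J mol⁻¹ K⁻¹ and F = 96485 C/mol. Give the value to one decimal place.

Cathode: Mn³⁺/Mn²⁺; anode: Fe³⁺/Fe²⁺. E°cell = (+1.49) − (+0.74) = +0.75 V, with n = 1.
ΔG° = −nFE° = −RT ln K, so ln K = nFE°/(RT) = (1)(96485)(+0.75) / ((8.314)(298)) = 29.208.

29.2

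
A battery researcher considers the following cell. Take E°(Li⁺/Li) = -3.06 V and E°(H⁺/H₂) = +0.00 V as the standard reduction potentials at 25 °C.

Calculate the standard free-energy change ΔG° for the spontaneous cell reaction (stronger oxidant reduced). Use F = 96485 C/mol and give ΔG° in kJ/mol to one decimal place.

-590.5 kJ/mol

H⁺/H₂ (E° = +0.00 V) is the cathode; Li⁺/Li (E° = -3.06 V) is the anode, so E°cell = +3.06 V.
Balancing electrons gives n = 2 (lcm of 2 and 1).
ΔG° = −nFE° = −(2)(96485)(+3.06) = -590,488 J = -590.5 kJ/mol.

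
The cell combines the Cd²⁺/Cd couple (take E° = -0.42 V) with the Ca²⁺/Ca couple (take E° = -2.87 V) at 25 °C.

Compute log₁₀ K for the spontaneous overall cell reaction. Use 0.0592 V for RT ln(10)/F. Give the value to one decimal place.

82.8

Cathode: Cd²⁺/Cd; anode: Ca²⁺/Ca. E°cell = +2.45 V, n = 2.
log K = nE°cell / 0.0592 = (2)(+2.45) / 0.0592 = 82.8.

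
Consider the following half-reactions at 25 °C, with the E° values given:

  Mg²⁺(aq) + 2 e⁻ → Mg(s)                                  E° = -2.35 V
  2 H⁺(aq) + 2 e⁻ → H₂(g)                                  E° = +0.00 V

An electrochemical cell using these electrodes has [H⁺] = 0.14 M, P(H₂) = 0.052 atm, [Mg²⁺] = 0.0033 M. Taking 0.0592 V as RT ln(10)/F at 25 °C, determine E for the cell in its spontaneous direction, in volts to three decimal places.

+2.411 V

H⁺/H₂ is the cathode (higher E°), Mg²⁺/Mg the anode: E°cell = +0.00 − (-2.35) = +2.35 V, n = 2.
Overall: 2 H⁺(aq) + Mg(s) → H₂(g) + Mg²⁺(aq)
Q = P(H₂)·[Mg²⁺] / ([H⁺]^2); log Q = -2.058.
E = E° − (0.0592/n) log Q = +2.35 − (0.0592/2)(-2.058) = +2.411 V.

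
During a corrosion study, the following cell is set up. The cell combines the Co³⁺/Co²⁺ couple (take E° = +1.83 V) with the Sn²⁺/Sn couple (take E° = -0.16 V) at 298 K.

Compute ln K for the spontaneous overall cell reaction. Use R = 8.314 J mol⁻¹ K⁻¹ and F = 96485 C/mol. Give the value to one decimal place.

155.0

Cathode: Co³⁺/Co²⁺; anode: Sn²⁺/Sn. E°cell = (+1.83) − (-0.16) = +1.99 V, with n = 2.
ΔG° = −nFE° = −RT ln K, so ln K = nFE°/(RT) = (2)(96485)(+1.99) / ((8.314)(298)) = 154.995.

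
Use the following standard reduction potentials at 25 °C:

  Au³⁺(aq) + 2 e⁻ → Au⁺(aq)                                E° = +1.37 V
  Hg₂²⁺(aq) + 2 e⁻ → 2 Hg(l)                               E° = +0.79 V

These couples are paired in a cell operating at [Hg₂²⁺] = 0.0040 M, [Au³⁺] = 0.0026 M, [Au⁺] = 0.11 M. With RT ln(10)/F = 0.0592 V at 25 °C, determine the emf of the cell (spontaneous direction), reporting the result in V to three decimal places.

Au³⁺/Au⁺ is the cathode (higher E°), Hg₂²⁺/Hg the anode: E°cell = +1.37 − (+0.79) = +0.58 V, n = 2.
Overall: Au³⁺(aq) + 2 Hg(l) → Au⁺(aq) + Hg₂²⁺(aq)
Q = [Au⁺]·[Hg₂²⁺] / ([Au³⁺]); log Q = -0.772.
E = E° − (0.0592/n) log Q = +0.58 − (0.0592/2)(-0.772) = +0.603 V.

+0.603 V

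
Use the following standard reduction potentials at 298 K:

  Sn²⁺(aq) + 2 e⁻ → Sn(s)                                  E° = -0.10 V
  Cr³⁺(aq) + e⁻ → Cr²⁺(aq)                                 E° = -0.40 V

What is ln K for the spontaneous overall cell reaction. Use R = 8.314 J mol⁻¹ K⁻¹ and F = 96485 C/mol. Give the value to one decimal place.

Cathode: Sn²⁺/Sn; anode: Cr³⁺/Cr²⁺. E°cell = (-0.10) − (-0.40) = +0.30 V, with n = 2.
ΔG° = −nFE° = −RT ln K, so ln K = nFE°/(RT) = (2)(96485)(+0.30) / ((8.314)(298)) = 23.366.

23.4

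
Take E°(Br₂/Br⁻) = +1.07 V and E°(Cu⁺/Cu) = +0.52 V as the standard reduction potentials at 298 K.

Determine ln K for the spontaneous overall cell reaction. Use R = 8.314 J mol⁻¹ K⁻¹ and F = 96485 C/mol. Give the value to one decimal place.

42.8

Cathode: Br₂/Br⁻; anode: Cu⁺/Cu. E°cell = (+1.07) − (+0.52) = +0.55 V, with n = 2.
ΔG° = −nFE° = −RT ln K, so ln K = nFE°/(RT) = (2)(96485)(+0.55) / ((8.314)(298)) = 42.838.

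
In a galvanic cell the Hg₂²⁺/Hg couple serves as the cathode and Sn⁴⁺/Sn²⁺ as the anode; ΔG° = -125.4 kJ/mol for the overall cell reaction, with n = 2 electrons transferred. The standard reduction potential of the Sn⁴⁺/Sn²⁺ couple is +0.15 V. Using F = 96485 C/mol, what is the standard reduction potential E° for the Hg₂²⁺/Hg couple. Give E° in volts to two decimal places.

+0.80 V

E°cell = −ΔG°/(nF) = −(-125.4×10³)/((2)(96485)) = +0.650 V.
Since Hg₂²⁺/Hg is the cathode and Sn⁴⁺/Sn²⁺ the anode, E°cell = E°(Hg₂²⁺/Hg) − E°(Sn⁴⁺/Sn²⁺).
So E°(Hg₂²⁺/Hg) = E°cell + E°(Sn⁴⁺/Sn²⁺) = +0.650 + (+0.15) = +0.80 V.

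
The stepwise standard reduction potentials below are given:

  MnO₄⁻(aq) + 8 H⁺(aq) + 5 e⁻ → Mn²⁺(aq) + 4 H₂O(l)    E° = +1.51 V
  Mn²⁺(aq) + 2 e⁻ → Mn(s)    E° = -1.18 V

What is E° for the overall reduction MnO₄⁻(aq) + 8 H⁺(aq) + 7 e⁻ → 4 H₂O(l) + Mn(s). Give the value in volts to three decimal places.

Adding the free-energy changes (−nFE°) of the two steps gives −n₃FE°₃ = −n₁FE°₁ − n₂FE°₂.
E°₃ = (5×+1.51 + 2×-1.18) / 7 = (+5.190) / 7 = +0.741 V.
Simply averaging or adding the two E° values would be wrong; the electron-weighted sum is required.

+0.741 V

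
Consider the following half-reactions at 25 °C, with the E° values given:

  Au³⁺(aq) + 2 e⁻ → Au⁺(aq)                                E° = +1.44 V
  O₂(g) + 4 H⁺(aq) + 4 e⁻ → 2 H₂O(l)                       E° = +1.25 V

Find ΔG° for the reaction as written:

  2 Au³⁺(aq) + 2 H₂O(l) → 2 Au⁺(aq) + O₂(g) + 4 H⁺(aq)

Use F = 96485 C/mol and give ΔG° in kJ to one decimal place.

As written, Au³⁺/Au⁺ is reduced (cathode) and O₂/H₂O is oxidised (anode), so E°cell = (+1.44) − (+1.25) = +0.19 V.
Balancing electrons gives n = 4.
ΔG° = −nFE° = −(4)(96485)(+0.19) = -73,329 J = -73.3 kJ.

-73.3 kJ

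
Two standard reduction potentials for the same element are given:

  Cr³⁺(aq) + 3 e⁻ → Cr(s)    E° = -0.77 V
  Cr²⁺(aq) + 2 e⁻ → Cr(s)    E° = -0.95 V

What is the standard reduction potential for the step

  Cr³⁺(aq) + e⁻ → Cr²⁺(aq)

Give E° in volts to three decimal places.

-0.410 V

Sequential free energies add, so n₃E°₃ = n₁E°₁ + n₂E°₂.
With n₃ = 3, and the known step contributing 2×(-0.95) V, the unknown satisfies 1·E° = 3×(-0.77) − 2×(-0.95) = -0.410.
E° = -0.410 / 1 = -0.410 V.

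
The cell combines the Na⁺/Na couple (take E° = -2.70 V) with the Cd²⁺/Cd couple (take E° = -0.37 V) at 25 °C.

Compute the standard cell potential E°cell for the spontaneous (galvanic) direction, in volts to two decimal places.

The Cd²⁺/Cd couple has the higher reduction potential, so it is the cathode; Na⁺/Na is oxidised at the anode.
E°cell = E°(cathode) − E°(anode) = (-0.37) − (-2.70) = +2.33 V.
Since E°cell > 0, the reaction is spontaneous under standard conditions.

+2.33 V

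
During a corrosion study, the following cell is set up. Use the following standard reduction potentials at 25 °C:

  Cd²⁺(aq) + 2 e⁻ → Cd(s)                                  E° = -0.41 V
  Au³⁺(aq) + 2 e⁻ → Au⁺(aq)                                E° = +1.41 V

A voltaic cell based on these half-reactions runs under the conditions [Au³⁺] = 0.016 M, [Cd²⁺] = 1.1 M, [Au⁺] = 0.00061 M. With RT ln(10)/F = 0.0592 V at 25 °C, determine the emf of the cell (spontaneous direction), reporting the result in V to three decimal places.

Au³⁺/Au⁺ is the cathode (higher E°), Cd²⁺/Cd the anode: E°cell = +1.41 − (-0.41) = +1.82 V, n = 2.
Overall: Au³⁺(aq) + Cd(s) → Au⁺(aq) + Cd²⁺(aq)
Q = [Au⁺]·[Cd²⁺] / ([Au³⁺]); log Q = -1.377.
E = E° − (0.0592/n) log Q = +1.82 − (0.0592/2)(-1.377) = +1.861 V.

+1.861 V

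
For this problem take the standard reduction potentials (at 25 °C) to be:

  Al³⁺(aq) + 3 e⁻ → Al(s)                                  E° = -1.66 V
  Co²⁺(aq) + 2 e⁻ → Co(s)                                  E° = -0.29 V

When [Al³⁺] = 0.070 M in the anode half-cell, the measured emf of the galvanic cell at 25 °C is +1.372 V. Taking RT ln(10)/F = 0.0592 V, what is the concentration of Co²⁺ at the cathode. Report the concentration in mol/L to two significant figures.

Co²⁺/Co is the cathode, Al³⁺/Al the anode: E°cell = +1.37 V, n = 6.
Overall reaction: 3 Co²⁺(aq) + 2 Al(s) → 3 Co(s) + 2 Al³⁺(aq); Q = [Al³⁺]^2/[Co²⁺]^3.
From E = E° − (0.0592/n) log Q: log Q = (E° − E)·n/0.0592 = (+1.37 − (+1.372))·6/0.0592 = -0.2027.
So 3·log[Co²⁺] = 2·log(0.07) − log Q = -2.3098 − (-0.2027) = -2.1071; log[Co²⁺] = -2.1071 / 3 = -0.7024; [Co²⁺] = 10^(-0.7024) ≈ 0.20 M.

0.20 M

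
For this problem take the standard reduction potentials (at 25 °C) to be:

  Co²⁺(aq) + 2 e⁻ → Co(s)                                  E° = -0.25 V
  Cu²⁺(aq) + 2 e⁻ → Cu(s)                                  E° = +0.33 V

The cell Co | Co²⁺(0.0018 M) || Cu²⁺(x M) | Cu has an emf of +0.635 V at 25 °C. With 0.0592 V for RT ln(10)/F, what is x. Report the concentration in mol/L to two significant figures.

0.13 M

Cu²⁺/Cu is the cathode, Co²⁺/Co the anode: E°cell = +0.58 V, n = 2.
Overall reaction: Cu²⁺(aq) + Co(s) → Cu(s) + Co²⁺(aq); Q = [Co²⁺]^1/[Cu²⁺]^1.
From E = E° − (0.0592/n) log Q: log Q = (E° − E)·n/0.0592 = (+0.58 − (+0.635))·2/0.0592 = -1.8581.
So 1·log[Cu²⁺] = 1·log(0.0018) − log Q = -2.7447 − (-1.8581) = -0.8866; [Cu²⁺] = 10^(-0.8866) ≈ 0.13 M.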